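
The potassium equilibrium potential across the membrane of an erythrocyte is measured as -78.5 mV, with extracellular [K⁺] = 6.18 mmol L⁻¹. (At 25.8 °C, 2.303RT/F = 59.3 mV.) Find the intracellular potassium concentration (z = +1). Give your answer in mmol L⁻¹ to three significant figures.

Nernst: E = (59.3/1) · log₁₀([out]/[in]), so log₁₀([out]/[in]) = -78.5 × 1 / 59.3 = -1.3238.
[out]/[in] = 10^(-1.3238) = 0.04745.
[in] = 6.18 / 0.04745 = 130.2 mmol L⁻¹.

130 mmol L⁻¹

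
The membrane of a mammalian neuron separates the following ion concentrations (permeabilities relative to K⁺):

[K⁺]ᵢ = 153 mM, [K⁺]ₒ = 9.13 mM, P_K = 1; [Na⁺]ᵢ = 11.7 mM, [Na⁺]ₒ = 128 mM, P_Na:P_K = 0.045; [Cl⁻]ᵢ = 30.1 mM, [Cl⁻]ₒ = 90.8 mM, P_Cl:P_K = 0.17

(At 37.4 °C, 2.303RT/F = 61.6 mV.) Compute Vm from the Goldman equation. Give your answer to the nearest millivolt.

Vm = 61.6 · log₁₀[(Σ P·[cation]ₒ + Σ P·[anion]ᵢ) / (Σ P·[cation]ᵢ + Σ P·[anion]ₒ)]
Numerator = 1×9.13 + 0.045×128 + 0.17×30.1 = 20.01
Denominator = 1×153 + 0.045×11.7 + 0.17×90.8 = 169
Vm = 61.6 · log₁₀(0.11841) = 61.6 × (-0.9266) = -57.08 mV

-57 mV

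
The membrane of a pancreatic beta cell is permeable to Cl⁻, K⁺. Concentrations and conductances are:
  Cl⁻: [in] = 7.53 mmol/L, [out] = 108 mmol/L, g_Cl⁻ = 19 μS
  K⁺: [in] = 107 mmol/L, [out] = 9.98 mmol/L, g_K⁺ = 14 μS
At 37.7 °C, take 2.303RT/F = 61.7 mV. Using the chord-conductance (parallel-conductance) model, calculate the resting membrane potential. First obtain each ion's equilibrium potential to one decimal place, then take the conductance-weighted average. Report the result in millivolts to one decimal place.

-68.1 mV

E_Cl⁻ = (61.7/-1)·log₁₀(108/7.53) = -71.4 mV
E_K⁺ = (61.7/1)·log₁₀(9.98/107) = -63.6 mV
Vm = (Σ gᵢEᵢ)/(Σ gᵢ) = (19·-71.4 + 14·-63.6) / (19 + 14)
= -2247.00 / 33 = -68.09 mV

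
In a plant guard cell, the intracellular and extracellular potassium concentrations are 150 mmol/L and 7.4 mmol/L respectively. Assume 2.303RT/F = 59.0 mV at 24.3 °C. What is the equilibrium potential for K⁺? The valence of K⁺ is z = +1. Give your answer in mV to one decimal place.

-77.1 mV

E = (59.0/z) · log₁₀([K⁺]_out/[K⁺]_in) with z = +1.
= (59.0/1) · log₁₀(7.4/150) = 59.00 · log₁₀(0.04933)
= 59.00 · (-1.3069) = -77.10 mV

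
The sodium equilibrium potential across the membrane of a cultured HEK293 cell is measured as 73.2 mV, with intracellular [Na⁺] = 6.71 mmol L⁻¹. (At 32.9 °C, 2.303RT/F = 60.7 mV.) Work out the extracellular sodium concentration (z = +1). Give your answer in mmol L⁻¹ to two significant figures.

Nernst: E = (60.7/1) · log₁₀([out]/[in]), so log₁₀([out]/[in]) = 73.2 × 1 / 60.7 = 1.2059.
[out]/[in] = 10^(1.2059) = 16.07.
[out] = 16.07 × 6.71 = 107.8 mmol L⁻¹.

110 mmol L⁻¹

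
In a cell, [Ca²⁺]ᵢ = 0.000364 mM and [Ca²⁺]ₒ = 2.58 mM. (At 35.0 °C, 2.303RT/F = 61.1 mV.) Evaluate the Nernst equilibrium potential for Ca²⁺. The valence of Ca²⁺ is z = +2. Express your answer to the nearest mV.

118 mV

E = (61.1/z) · log₁₀([Ca²⁺]_out/[Ca²⁺]_in) with z = +2.
= (61.1/2) · log₁₀(2.58/0.000364) = 30.55 · log₁₀(7088)
= 30.55 · (3.8505) = 117.63 mV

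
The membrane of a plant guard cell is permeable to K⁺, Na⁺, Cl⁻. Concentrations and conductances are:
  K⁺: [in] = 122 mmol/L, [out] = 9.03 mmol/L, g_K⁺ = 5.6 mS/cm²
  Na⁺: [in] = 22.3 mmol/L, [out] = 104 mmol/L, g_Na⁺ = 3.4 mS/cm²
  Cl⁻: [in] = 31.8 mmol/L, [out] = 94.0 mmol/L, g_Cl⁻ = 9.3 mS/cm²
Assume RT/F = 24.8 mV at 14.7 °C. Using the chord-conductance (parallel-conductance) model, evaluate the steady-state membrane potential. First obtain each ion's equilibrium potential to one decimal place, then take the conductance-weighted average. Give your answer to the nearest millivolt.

-26 mV

E_K⁺ = (24.8/1)·ln(9.03/122) = -64.6 mV
E_Na⁺ = (24.8/1)·ln(104/22.3) = 38.2 mV
E_Cl⁻ = (24.8/-1)·ln(94.0/31.8) = -26.9 mV
Vm = (Σ gᵢEᵢ)/(Σ gᵢ) = (5.6·-64.6 + 3.4·38.2 + 9.3·-26.9) / (5.6 + 3.4 + 9.3)
= -482.05 / 18.3 = -26.34 mV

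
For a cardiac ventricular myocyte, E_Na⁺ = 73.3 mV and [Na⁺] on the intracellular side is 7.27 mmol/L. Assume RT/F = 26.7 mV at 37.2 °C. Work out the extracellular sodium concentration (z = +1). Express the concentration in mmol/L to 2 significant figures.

Nernst: E = (26.7/1) · ln([out]/[in]), so ln([out]/[in]) = 73.3 × 1 / 26.7 = 2.7453.
[out]/[in] = e^(2.7453) = 15.57.
[out] = 15.57 × 7.27 = 113.2 mmol/L.

110 mmol/L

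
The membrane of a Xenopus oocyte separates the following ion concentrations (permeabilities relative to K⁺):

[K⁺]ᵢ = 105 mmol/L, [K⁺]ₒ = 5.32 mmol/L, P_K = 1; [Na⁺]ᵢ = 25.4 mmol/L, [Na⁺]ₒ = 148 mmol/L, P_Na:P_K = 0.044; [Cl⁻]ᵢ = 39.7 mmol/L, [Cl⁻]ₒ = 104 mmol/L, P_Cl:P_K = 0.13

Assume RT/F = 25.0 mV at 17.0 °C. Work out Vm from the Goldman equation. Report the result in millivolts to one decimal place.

Vm = 25.0 · ln[(Σ P·[cation]ₒ + Σ P·[anion]ᵢ) / (Σ P·[cation]ᵢ + Σ P·[anion]ₒ)]
Numerator = 1×5.32 + 0.044×148 + 0.13×39.7 = 16.99
Denominator = 1×105 + 0.044×25.4 + 0.13×104 = 119.6
Vm = 25.0 · ln(0.14204) = 25.0 × (-1.9517) = -48.79 mV

-48.8 mV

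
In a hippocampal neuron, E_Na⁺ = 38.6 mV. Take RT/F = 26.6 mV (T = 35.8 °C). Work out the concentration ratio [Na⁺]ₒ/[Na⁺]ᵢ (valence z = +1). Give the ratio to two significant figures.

4.3

ln([out]/[in]) = E·z/(26.6) = 38.6 × 1 / 26.6 = 1.4511
[out]/[in] = e^(1.4511) = 4.268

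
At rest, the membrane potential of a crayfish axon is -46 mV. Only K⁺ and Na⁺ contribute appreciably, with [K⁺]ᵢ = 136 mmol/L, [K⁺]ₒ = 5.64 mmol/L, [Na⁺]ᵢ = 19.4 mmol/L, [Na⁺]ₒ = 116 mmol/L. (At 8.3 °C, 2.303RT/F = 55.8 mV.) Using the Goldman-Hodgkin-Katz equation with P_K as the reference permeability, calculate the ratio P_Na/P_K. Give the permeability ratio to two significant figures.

Let α = P_Na/P_K. GHK: Vm = 55.8·log₁₀[(Kₒ + α·Naₒ)/(Kᵢ + α·Naᵢ)].
10^(Vm/55.8) = 10^(-46.0/55.8) = 0.14984
So 0.14984·(Kᵢ + α·Naᵢ) = Kₒ + α·Naₒ → α = (0.14984·136.0 − 5.64) / (116.0 − 0.14984·19.4)
α = (20.38 − 5.64) / (116.0 − 2.907) = 14.74/113.1 = 0.1303

0.13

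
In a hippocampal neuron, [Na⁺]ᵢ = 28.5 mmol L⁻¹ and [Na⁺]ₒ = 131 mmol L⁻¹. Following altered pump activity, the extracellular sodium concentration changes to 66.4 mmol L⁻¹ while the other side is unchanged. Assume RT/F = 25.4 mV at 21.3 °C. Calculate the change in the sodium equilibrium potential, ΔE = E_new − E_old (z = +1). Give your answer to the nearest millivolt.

-17 mV

E_old = (25.4/1)·ln(131/28.5) = 38.74 mV
E_new = (25.4/1)·ln(66.4/28.5) = 21.48 mV
ΔE = 21.48 − (38.74) = -17.26 mV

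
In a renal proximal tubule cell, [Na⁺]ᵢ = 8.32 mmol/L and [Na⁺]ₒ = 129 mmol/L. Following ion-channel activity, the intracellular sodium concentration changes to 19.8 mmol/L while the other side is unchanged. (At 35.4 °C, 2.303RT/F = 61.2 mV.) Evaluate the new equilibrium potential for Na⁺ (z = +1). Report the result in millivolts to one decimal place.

49.8 mV

After the shift: [Na⁺]_out = 129, [Na⁺]_in = 19.8 mmol/L.
E_new = (61.2/1)·log₁₀(129/19.8) = 61.20 · (0.8139) = 49.81 mV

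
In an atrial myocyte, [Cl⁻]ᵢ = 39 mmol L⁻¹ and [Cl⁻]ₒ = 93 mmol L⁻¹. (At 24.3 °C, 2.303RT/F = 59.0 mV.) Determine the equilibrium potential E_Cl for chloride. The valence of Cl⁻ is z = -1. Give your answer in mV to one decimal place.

-22.3 mV

E = (59.0/z) · log₁₀([Cl⁻]_out/[Cl⁻]_in) with z = -1.
For an anion, dividing by z = -1 reverses the sign.
= (59.0/-1) · log₁₀(93/39) = -59.00 · log₁₀(2.385)
= -59.00 · (0.3774) = -22.27 mV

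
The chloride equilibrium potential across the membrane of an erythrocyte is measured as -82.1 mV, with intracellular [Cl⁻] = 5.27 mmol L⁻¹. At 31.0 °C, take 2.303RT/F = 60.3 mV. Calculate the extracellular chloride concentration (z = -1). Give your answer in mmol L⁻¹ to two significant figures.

Nernst: E = (60.3/-1) · log₁₀([out]/[in]), so log₁₀([out]/[in]) = -82.1 × -1 / 60.3 = 1.3615.
[out]/[in] = 10^(1.3615) = 22.99.
[out] = 22.99 × 5.27 = 121.2 mmol L⁻¹.

120 mmol L⁻¹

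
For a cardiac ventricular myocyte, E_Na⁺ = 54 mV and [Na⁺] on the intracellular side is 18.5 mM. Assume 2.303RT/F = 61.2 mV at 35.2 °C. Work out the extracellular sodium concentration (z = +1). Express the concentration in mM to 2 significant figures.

Nernst: E = (61.2/1) · log₁₀([out]/[in]), so log₁₀([out]/[in]) = 54.0 × 1 / 61.2 = 0.8824.
[out]/[in] = 10^(0.8824) = 7.627.
[out] = 7.627 × 18.5 = 141.1 mM.

140 mM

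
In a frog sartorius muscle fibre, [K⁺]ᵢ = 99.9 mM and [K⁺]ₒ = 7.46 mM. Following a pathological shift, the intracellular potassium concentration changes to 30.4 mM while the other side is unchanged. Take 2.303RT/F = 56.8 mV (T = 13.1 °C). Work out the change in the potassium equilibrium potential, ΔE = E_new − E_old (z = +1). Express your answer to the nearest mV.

29 mV

E_old = (56.8/1)·log₁₀(7.46/99.9) = -64.00 mV
E_new = (56.8/1)·log₁₀(7.46/30.4) = -34.66 mV
ΔE = -34.66 − (-64.00) = 29.35 mV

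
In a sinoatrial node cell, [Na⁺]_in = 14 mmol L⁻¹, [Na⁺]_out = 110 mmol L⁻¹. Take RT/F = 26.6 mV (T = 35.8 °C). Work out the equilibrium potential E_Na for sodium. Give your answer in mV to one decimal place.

E = (26.6/z) · ln([Na⁺]_out/[Na⁺]_in) with z = +1.
= (26.6/1) · ln(110/14) = 26.60 · ln(7.857)
= 26.60 · (2.0614) = 54.83 mV

54.8 mV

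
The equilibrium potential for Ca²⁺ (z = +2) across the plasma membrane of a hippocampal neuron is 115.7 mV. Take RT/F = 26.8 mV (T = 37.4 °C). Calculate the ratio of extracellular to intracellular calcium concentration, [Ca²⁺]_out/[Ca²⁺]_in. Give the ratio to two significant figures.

ln([out]/[in]) = E·z/(26.8) = 115.7 × 2 / 26.8 = 8.6343
[out]/[in] = e^(8.6343) = 5621

5600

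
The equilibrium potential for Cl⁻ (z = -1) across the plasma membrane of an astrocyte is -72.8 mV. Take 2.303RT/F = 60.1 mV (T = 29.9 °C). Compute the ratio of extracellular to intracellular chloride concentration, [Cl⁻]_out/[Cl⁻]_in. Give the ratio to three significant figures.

log₁₀([out]/[in]) = E·z/(60.1) = -72.8 × -1 / 60.1 = 1.2113
[out]/[in] = 10^(1.2113) = 16.27

16.3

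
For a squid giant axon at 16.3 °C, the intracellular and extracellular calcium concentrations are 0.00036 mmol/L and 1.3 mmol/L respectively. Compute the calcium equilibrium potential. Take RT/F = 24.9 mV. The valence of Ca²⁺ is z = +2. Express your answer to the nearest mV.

102 mV

E = (24.9/z) · ln([Ca²⁺]_out/[Ca²⁺]_in) with z = +2.
= (24.9/2) · ln(1.3/0.00036) = 12.45 · ln(3611)
= 12.45 · (8.1918) = 101.99 mV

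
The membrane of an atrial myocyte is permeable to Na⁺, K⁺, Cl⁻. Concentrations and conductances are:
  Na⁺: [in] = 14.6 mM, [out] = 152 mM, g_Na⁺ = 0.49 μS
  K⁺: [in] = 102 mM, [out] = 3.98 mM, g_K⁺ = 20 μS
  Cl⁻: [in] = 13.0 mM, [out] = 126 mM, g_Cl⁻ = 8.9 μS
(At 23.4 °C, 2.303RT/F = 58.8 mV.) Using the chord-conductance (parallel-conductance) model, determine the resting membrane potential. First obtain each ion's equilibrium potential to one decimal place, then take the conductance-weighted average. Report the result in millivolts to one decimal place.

E_Na⁺ = (58.8/1)·log₁₀(152/14.6) = 59.8 mV
E_K⁺ = (58.8/1)·log₁₀(3.98/102) = -82.8 mV
E_Cl⁻ = (58.8/-1)·log₁₀(126/13.0) = -58.0 mV
Vm = (Σ gᵢEᵢ)/(Σ gᵢ) = (0.49·59.8 + 20·-82.8 + 8.9·-58.0) / (0.49 + 20 + 8.9)
= -2142.90 / 29.39 = -72.91 mV

-72.9 mV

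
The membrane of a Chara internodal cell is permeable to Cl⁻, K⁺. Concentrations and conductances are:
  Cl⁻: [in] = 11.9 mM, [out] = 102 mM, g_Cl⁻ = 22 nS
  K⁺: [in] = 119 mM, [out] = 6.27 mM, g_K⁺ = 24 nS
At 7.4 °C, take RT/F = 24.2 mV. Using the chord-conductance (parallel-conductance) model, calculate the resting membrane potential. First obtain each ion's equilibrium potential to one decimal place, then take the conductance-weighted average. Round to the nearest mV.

E_Cl⁻ = (24.2/-1)·ln(102/11.9) = -52.0 mV
E_K⁺ = (24.2/1)·ln(6.27/119) = -71.2 mV
Vm = (Σ gᵢEᵢ)/(Σ gᵢ) = (22·-52.0 + 24·-71.2) / (22 + 24)
= -2852.80 / 46 = -62.02 mV

-62 mV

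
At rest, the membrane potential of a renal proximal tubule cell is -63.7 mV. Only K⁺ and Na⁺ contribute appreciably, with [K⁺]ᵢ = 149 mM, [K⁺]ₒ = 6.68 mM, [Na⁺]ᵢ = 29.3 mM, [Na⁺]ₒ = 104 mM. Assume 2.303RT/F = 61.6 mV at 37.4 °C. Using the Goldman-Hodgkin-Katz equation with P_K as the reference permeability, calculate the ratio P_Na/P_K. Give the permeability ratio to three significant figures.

0.0700

Let α = P_Na/P_K. GHK: Vm = 61.6·log₁₀[(Kₒ + α·Naₒ)/(Kᵢ + α·Naᵢ)].
10^(Vm/61.6) = 10^(-63.7/61.6) = 0.09245
So 0.09245·(Kᵢ + α·Naᵢ) = Kₒ + α·Naₒ → α = (0.09245·149.0 − 6.68) / (104.0 − 0.09245·29.3)
α = (13.78 − 6.68) / (104.0 − 2.709) = 7.095/101.3 = 0.07005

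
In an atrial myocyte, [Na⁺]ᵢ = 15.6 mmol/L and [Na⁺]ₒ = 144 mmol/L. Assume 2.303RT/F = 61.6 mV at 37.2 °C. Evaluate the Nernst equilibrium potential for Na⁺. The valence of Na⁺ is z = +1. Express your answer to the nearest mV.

E = (61.6/z) · log₁₀([Na⁺]_out/[Na⁺]_in) with z = +1.
= (61.6/1) · log₁₀(144/15.6) = 61.60 · log₁₀(9.231)
= 61.60 · (0.9652) = 59.46 mV

59 mV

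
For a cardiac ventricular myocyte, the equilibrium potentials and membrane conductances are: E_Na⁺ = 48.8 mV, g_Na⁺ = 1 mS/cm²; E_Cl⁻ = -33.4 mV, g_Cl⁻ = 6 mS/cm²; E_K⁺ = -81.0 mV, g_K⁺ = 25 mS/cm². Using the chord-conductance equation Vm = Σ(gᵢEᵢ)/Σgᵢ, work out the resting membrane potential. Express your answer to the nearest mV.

-68 mV

Σ gᵢEᵢ = 1·(48.8) + 6·(-33.4) + 25·(-81.0) = -2176.60
Σ gᵢ = 1 + 6 + 25 = 32
Vm = -2176.60 / 32 = -68.02 mV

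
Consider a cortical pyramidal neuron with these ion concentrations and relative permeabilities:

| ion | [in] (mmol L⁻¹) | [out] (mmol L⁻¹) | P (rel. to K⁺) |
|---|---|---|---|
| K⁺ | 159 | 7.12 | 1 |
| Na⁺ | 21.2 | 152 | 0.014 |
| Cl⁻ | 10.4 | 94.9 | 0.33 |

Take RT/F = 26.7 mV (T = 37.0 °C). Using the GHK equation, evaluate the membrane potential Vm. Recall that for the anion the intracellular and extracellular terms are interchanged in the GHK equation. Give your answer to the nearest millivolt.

Vm = 26.7 · ln[(Σ P·[cation]ₒ + Σ P·[anion]ᵢ) / (Σ P·[cation]ᵢ + Σ P·[anion]ₒ)]
Numerator = 1×7.12 + 0.014×152 + 0.33×10.4 = 12.68
Denominator = 1×159 + 0.014×21.2 + 0.33×94.9 = 190.6
Vm = 26.7 · ln(0.066522) = 26.7 × (-2.7102) = -72.36 mV

-72 mV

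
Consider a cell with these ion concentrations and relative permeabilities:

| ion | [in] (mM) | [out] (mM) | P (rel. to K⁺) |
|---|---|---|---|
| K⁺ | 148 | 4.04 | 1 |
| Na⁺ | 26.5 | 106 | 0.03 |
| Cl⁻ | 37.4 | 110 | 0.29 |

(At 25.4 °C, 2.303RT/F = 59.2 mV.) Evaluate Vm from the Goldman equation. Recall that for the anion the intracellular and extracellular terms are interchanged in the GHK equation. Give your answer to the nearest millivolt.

Vm = 59.2 · log₁₀[(Σ P·[cation]ₒ + Σ P·[anion]ᵢ) / (Σ P·[cation]ᵢ + Σ P·[anion]ₒ)]
Numerator = 1×4.04 + 0.03×106 + 0.29×37.4 = 18.07
Denominator = 1×148 + 0.03×26.5 + 0.29×110 = 180.7
Vm = 59.2 · log₁₀(0.099981) = 59.2 × (-1.0001) = -59.20 mV

-59 mV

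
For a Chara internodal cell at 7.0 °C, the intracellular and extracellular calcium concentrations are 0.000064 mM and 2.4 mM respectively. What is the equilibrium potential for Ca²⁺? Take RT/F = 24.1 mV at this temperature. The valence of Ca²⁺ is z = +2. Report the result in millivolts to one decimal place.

126.9 mV

E = (24.1/z) · ln([Ca²⁺]_out/[Ca²⁺]_in) with z = +2.
= (24.1/2) · ln(2.4/0.000064) = 12.05 · ln(3.75e+04)
= 12.05 · (10.5321) = 126.91 mV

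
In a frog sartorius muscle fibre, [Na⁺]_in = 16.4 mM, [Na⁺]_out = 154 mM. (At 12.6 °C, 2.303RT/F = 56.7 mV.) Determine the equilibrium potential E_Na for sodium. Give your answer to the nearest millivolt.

55 mV

E = (56.7/z) · log₁₀([Na⁺]_out/[Na⁺]_in) with z = +1.
= (56.7/1) · log₁₀(154/16.4) = 56.70 · log₁₀(9.39)
= 56.70 · (0.9727) = 55.15 mV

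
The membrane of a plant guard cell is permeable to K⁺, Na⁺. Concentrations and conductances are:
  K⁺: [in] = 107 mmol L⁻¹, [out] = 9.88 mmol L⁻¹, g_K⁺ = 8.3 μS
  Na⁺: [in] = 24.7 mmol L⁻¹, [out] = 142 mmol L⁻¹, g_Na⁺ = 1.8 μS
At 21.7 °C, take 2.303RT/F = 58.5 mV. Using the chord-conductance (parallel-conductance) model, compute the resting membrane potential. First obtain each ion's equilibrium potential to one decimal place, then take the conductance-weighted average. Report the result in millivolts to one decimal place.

E_K⁺ = (58.5/1)·log₁₀(9.88/107) = -60.5 mV
E_Na⁺ = (58.5/1)·log₁₀(142/24.7) = 44.4 mV
Vm = (Σ gᵢEᵢ)/(Σ gᵢ) = (8.3·-60.5 + 1.8·44.4) / (8.3 + 1.8)
= -422.23 / 10.1 = -41.80 mV

-41.8 mV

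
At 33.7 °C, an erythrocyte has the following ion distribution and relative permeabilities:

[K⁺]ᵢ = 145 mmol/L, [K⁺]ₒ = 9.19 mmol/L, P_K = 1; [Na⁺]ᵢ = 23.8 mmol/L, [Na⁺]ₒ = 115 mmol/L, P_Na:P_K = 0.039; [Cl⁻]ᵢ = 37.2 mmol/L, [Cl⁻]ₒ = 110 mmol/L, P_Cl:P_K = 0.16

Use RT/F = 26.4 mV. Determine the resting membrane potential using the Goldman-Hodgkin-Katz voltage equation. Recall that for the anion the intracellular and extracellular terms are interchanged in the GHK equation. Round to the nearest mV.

-56 mV

Vm = 26.4 · ln[(Σ P·[cation]ₒ + Σ P·[anion]ᵢ) / (Σ P·[cation]ᵢ + Σ P·[anion]ₒ)]
Numerator = 1×9.19 + 0.039×115 + 0.16×37.2 = 19.63
Denominator = 1×145 + 0.039×23.8 + 0.16×110 = 163.5
Vm = 26.4 · ln(0.12002) = 26.4 × (-2.1201) = -55.97 mV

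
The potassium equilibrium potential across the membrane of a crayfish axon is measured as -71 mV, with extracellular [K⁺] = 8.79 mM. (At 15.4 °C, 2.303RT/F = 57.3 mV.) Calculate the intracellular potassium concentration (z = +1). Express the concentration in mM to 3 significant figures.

Nernst: E = (57.3/1) · log₁₀([out]/[in]), so log₁₀([out]/[in]) = -71.0 × 1 / 57.3 = -1.2391.
[out]/[in] = 10^(-1.2391) = 0.05766.
[in] = 8.79 / 0.05766 = 152.4 mM.

152 mM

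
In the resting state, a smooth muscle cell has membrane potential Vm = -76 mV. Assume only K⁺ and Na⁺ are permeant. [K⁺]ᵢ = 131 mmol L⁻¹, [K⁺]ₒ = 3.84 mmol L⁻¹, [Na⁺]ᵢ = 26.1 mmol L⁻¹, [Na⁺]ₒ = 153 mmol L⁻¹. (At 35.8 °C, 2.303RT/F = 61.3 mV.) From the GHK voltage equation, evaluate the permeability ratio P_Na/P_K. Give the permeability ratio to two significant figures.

0.024

Let α = P_Na/P_K. GHK: Vm = 61.3·log₁₀[(Kₒ + α·Naₒ)/(Kᵢ + α·Naᵢ)].
10^(Vm/61.3) = 10^(-76.0/61.3) = 0.05757
So 0.05757·(Kᵢ + α·Naᵢ) = Kₒ + α·Naₒ → α = (0.05757·131.0 − 3.84) / (153.0 − 0.05757·26.1)
α = (7.542 − 3.84) / (153.0 − 1.503) = 3.702/151.5 = 0.02443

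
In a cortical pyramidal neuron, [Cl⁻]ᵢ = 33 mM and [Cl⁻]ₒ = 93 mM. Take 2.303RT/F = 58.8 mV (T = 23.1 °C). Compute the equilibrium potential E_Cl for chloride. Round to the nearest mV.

-26 mV

E = (58.8/z) · log₁₀([Cl⁻]_out/[Cl⁻]_in) with z = -1.
For an anion, dividing by z = -1 reverses the sign.
= (58.8/-1) · log₁₀(93/33) = -58.80 · log₁₀(2.818)
= -58.80 · (0.4500) = -26.46 mV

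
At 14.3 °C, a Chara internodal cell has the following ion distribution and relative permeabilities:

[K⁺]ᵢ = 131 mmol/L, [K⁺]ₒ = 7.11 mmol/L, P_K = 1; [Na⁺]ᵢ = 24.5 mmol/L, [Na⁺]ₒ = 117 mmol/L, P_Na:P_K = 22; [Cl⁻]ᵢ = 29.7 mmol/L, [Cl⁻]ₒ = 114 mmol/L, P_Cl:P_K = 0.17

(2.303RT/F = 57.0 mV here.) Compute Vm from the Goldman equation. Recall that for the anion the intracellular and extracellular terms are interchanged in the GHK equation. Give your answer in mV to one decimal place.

32.7 mV

Vm = 57.0 · log₁₀[(Σ P·[cation]ₒ + Σ P·[anion]ᵢ) / (Σ P·[cation]ᵢ + Σ P·[anion]ₒ)]
Numerator = 1×7.11 + 22×117 + 0.17×29.7 = 2586
Denominator = 1×131 + 22×24.5 + 0.17×114 = 689.4
Vm = 57.0 · log₁₀(3.7514) = 57.0 × (0.5742) = 32.73 mV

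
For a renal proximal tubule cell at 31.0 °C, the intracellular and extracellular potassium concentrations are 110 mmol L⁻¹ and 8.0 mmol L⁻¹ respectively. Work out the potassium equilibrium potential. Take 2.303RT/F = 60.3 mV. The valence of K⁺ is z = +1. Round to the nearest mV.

E = (60.3/z) · log₁₀([K⁺]_out/[K⁺]_in) with z = +1.
= (60.3/1) · log₁₀(8.0/110) = 60.30 · log₁₀(0.07273)
= 60.30 · (-1.1383) = -68.64 mV

-69 mV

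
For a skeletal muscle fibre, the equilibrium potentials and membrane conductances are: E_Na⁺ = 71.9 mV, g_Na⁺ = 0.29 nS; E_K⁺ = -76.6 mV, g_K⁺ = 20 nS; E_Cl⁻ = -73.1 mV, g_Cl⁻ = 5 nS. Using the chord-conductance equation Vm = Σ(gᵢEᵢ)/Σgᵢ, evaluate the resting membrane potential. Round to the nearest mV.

Σ gᵢEᵢ = 0.29·(71.9) + 20·(-76.6) + 5·(-73.1) = -1876.65
Σ gᵢ = 0.29 + 20 + 5 = 25.29
Vm = -1876.65 / 25.29 = -74.21 mV

-74 mV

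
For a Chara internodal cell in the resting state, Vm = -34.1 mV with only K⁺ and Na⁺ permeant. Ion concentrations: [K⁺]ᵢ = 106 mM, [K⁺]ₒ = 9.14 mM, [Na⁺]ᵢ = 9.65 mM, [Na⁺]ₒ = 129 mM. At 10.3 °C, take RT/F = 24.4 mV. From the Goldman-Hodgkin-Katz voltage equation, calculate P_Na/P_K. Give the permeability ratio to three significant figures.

Let α = P_Na/P_K. GHK: Vm = 24.4·ln[(Kₒ + α·Naₒ)/(Kᵢ + α·Naᵢ)].
e^(Vm/24.4) = e^(-34.1/24.4) = 0.2472
So 0.2472·(Kᵢ + α·Naᵢ) = Kₒ + α·Naₒ → α = (0.2472·106.0 − 9.14) / (129.0 − 0.2472·9.65)
α = (26.2 − 9.14) / (129.0 − 2.386) = 17.06/126.6 = 0.1348

0.135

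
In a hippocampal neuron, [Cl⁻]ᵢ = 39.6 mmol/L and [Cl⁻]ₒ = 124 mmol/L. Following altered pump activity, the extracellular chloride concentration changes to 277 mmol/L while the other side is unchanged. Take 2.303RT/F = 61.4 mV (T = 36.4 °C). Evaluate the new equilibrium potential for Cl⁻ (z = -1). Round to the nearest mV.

-52 mV

After the shift: [Cl⁻]_out = 277, [Cl⁻]_in = 39.6 mmol/L.
E_new = (61.4/-1)·log₁₀(277/39.6) = -61.40 · (0.8448) = -51.87 mV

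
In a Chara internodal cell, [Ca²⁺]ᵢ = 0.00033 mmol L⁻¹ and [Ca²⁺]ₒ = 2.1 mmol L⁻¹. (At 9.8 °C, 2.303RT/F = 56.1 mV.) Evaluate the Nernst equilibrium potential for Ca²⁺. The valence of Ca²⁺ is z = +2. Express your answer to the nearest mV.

107 mV

E = (56.1/z) · log₁₀([Ca²⁺]_out/[Ca²⁺]_in) with z = +2.
= (56.1/2) · log₁₀(2.1/0.00033) = 28.05 · log₁₀(6364)
= 28.05 · (3.8037) = 106.69 mV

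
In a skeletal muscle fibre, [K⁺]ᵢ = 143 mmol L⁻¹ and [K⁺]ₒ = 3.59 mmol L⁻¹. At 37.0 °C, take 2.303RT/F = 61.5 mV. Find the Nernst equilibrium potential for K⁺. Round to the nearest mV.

-98 mV

E = (61.5/z) · log₁₀([K⁺]_out/[K⁺]_in) with z = +1.
= (61.5/1) · log₁₀(3.59/143) = 61.50 · log₁₀(0.0251)
= 61.50 · (-1.6002) = -98.41 mV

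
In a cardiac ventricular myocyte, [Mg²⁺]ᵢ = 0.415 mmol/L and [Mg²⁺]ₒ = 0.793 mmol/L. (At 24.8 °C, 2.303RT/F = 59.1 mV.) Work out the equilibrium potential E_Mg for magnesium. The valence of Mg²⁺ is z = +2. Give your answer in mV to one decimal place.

8.3 mV

E = (59.1/z) · log₁₀([Mg²⁺]_out/[Mg²⁺]_in) with z = +2.
= (59.1/2) · log₁₀(0.793/0.415) = 29.55 · log₁₀(1.911)
= 29.55 · (0.2812) = 8.31 mV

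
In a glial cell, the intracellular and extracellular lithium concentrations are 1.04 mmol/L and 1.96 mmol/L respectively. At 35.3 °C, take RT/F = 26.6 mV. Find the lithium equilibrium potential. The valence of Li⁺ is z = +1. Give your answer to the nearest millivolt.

17 mV

E = (26.6/z) · ln([Li⁺]_out/[Li⁺]_in) with z = +1.
= (26.6/1) · ln(1.96/1.04) = 26.60 · ln(1.885)
= 26.60 · (0.6337) = 16.86 mV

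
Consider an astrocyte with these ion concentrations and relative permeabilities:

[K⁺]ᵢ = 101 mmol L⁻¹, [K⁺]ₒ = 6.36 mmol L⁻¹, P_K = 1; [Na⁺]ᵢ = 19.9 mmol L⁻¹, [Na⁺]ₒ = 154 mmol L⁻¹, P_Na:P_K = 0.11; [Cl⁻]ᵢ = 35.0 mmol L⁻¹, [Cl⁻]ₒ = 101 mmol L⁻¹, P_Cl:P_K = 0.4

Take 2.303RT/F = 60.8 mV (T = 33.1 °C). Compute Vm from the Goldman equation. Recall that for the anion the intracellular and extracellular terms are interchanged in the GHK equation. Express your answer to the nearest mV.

-36 mV

Vm = 60.8 · log₁₀[(Σ P·[cation]ₒ + Σ P·[anion]ᵢ) / (Σ P·[cation]ᵢ + Σ P·[anion]ₒ)]
Numerator = 1×6.36 + 0.11×154 + 0.4×35.0 = 37.3
Denominator = 1×101 + 0.11×19.9 + 0.4×101 = 143.6
Vm = 60.8 · log₁₀(0.25977) = 60.8 × (-0.5854) = -35.59 mV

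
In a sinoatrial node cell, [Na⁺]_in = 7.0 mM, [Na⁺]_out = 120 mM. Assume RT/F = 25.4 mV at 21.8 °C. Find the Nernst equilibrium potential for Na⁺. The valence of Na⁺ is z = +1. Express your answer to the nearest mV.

72 mV

E = (25.4/z) · ln([Na⁺]_out/[Na⁺]_in) with z = +1.
= (25.4/1) · ln(120/7.0) = 25.40 · ln(17.14)
= 25.40 · (2.8416) = 72.18 mV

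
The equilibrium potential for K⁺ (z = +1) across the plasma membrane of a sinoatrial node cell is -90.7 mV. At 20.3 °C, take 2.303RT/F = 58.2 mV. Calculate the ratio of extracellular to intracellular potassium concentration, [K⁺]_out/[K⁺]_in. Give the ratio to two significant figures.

log₁₀([out]/[in]) = E·z/(58.2) = -90.7 × 1 / 58.2 = -1.5584
[out]/[in] = 10^(-1.5584) = 0.02764

0.028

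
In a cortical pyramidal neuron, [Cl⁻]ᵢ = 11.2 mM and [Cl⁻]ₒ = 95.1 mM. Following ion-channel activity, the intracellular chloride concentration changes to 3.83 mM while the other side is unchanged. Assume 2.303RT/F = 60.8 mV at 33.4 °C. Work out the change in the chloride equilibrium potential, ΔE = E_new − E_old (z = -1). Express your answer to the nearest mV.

-28 mV

E_old = (60.8/-1)·log₁₀(95.1/11.2) = -56.48 mV
E_new = (60.8/-1)·log₁₀(95.1/3.83) = -84.81 mV
ΔE = -84.81 − (-56.48) = -28.33 mV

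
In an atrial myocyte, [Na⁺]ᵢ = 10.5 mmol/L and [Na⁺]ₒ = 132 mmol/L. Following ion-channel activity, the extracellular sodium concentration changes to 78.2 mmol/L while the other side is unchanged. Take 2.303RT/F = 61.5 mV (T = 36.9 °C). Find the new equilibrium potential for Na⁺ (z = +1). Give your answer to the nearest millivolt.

54 mV

After the shift: [Na⁺]_out = 78.2, [Na⁺]_in = 10.5 mmol/L.
E_new = (61.5/1)·log₁₀(78.2/10.5) = 61.50 · (0.8720) = 53.63 mV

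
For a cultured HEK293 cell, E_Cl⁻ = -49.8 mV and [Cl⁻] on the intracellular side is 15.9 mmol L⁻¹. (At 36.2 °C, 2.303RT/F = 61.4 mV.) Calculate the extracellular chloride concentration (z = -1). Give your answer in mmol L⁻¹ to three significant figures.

Nernst: E = (61.4/-1) · log₁₀([out]/[in]), so log₁₀([out]/[in]) = -49.8 × -1 / 61.4 = 0.8111.
[out]/[in] = 10^(0.8111) = 6.473.
[out] = 6.473 × 15.9 = 102.9 mmol L⁻¹.

103 mmol L⁻¹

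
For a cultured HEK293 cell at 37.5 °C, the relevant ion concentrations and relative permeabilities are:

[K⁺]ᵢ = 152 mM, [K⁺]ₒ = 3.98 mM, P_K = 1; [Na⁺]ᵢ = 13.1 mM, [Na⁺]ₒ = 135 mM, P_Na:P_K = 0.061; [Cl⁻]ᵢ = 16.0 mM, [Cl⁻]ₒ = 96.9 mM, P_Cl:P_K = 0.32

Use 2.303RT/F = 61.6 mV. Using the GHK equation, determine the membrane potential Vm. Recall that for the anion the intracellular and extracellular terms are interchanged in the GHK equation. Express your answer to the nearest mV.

Vm = 61.6 · log₁₀[(Σ P·[cation]ₒ + Σ P·[anion]ᵢ) / (Σ P·[cation]ᵢ + Σ P·[anion]ₒ)]
Numerator = 1×3.98 + 0.061×135 + 0.32×16.0 = 17.34
Denominator = 1×152 + 0.061×13.1 + 0.32×96.9 = 183.8
Vm = 61.6 · log₁₀(0.094311) = 61.6 × (-1.0254) = -63.17 mV

-63 mV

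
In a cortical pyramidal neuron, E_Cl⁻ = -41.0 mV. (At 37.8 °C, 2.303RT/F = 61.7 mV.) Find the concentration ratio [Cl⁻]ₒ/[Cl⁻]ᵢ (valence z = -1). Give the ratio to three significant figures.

4.62

log₁₀([out]/[in]) = E·z/(61.7) = -41.0 × -1 / 61.7 = 0.6645
[out]/[in] = 10^(0.6645) = 4.619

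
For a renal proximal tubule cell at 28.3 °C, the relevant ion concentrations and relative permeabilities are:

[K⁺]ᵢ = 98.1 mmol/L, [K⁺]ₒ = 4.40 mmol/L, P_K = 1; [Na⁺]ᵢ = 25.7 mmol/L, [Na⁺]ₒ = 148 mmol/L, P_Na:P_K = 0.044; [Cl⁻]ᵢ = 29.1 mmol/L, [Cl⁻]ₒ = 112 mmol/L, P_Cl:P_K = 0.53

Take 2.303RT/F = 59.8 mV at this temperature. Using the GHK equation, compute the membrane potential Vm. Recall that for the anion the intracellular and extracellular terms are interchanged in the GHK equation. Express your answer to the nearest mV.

-47 mV

Vm = 59.8 · log₁₀[(Σ P·[cation]ₒ + Σ P·[anion]ᵢ) / (Σ P·[cation]ᵢ + Σ P·[anion]ₒ)]
Numerator = 1×4.40 + 0.044×148 + 0.53×29.1 = 26.34
Denominator = 1×98.1 + 0.044×25.7 + 0.53×112 = 158.6
Vm = 59.8 · log₁₀(0.16606) = 59.8 × (-0.7797) = -46.63 mV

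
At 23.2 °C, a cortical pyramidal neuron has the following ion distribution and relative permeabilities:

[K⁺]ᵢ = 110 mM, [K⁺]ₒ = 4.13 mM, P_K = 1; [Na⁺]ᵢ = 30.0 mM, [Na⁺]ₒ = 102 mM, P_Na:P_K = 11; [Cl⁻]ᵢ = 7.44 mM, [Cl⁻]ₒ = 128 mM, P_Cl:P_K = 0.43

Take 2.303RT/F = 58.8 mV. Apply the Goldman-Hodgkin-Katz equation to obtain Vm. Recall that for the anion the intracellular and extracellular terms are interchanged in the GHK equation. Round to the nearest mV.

Vm = 58.8 · log₁₀[(Σ P·[cation]ₒ + Σ P·[anion]ᵢ) / (Σ P·[cation]ᵢ + Σ P·[anion]ₒ)]
Numerator = 1×4.13 + 11×102 + 0.43×7.44 = 1129
Denominator = 1×110 + 11×30.0 + 0.43×128 = 495
Vm = 58.8 · log₁₀(2.2813) = 58.8 × (0.3582) = 21.06 mV

21 mV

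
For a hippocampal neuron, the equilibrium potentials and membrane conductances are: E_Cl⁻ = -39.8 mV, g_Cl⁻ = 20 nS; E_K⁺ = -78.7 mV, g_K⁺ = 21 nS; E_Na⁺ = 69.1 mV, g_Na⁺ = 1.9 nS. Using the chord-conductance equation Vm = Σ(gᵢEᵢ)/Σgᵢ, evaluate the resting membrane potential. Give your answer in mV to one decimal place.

Σ gᵢEᵢ = 20·(-39.8) + 21·(-78.7) + 1.9·(69.1) = -2317.41
Σ gᵢ = 20 + 21 + 1.9 = 42.9
Vm = -2317.41 / 42.9 = -54.02 mV

-54.0 mV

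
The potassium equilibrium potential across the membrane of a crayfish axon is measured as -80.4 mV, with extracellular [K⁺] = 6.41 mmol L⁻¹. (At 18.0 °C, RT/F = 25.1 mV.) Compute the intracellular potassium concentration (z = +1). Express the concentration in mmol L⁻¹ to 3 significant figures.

Nernst: E = (25.1/1) · ln([out]/[in]), so ln([out]/[in]) = -80.4 × 1 / 25.1 = -3.2032.
[out]/[in] = e^(-3.2032) = 0.04063.
[in] = 6.41 / 0.04063 = 157.8 mmol L⁻¹.

158 mmol L⁻¹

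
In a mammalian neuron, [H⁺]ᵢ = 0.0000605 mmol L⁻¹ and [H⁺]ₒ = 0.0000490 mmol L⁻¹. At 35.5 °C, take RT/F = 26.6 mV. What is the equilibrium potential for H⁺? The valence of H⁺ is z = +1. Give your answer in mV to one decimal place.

E = (26.6/z) · ln([H⁺]_out/[H⁺]_in) with z = +1.
= (26.6/1) · ln(0.0000490/0.0000605) = 26.60 · ln(0.8099)
= 26.60 · (-0.2108) = -5.61 mV

-5.6 mV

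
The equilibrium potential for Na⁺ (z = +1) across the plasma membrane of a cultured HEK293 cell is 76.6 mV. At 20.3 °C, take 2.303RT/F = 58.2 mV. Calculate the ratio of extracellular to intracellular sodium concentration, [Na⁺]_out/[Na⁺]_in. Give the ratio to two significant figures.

21

log₁₀([out]/[in]) = E·z/(58.2) = 76.6 × 1 / 58.2 = 1.3162
[out]/[in] = 10^(1.3162) = 20.71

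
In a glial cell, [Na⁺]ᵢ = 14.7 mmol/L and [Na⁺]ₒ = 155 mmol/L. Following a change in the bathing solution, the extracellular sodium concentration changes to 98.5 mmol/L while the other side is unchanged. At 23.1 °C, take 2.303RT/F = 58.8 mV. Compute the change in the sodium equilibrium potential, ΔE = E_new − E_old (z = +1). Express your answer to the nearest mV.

-12 mV

E_old = (58.8/1)·log₁₀(155/14.7) = 60.15 mV
E_new = (58.8/1)·log₁₀(98.5/14.7) = 48.58 mV
ΔE = 48.58 − (60.15) = -11.58 mV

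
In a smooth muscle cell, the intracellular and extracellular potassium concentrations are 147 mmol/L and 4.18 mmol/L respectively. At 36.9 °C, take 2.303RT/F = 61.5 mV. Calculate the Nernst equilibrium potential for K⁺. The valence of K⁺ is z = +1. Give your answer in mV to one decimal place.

-95.1 mV

E = (61.5/z) · log₁₀([K⁺]_out/[K⁺]_in) with z = +1.
= (61.5/1) · log₁₀(4.18/147) = 61.50 · log₁₀(0.02844)
= 61.50 · (-1.5461) = -95.09 mV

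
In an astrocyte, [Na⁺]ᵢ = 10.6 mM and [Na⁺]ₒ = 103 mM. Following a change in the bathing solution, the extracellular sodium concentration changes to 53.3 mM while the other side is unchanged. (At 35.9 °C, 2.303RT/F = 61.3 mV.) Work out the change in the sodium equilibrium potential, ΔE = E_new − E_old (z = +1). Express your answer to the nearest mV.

E_old = (61.3/1)·log₁₀(103/10.6) = 60.54 mV
E_new = (61.3/1)·log₁₀(53.3/10.6) = 43.00 mV
ΔE = 43.00 − (60.54) = -17.54 mV

-18 mV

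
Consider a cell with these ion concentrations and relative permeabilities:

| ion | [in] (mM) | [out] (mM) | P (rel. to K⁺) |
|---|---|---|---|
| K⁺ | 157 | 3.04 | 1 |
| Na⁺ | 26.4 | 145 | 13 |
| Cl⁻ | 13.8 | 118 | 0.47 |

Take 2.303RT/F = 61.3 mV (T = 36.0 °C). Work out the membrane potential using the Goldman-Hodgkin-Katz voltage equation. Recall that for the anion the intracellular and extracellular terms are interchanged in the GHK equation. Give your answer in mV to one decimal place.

32.7 mV

Vm = 61.3 · log₁₀[(Σ P·[cation]ₒ + Σ P·[anion]ᵢ) / (Σ P·[cation]ᵢ + Σ P·[anion]ₒ)]
Numerator = 1×3.04 + 13×145 + 0.47×13.8 = 1895
Denominator = 1×157 + 13×26.4 + 0.47×118 = 555.7
Vm = 61.3 · log₁₀(3.4095) = 61.3 × (0.5327) = 32.65 mV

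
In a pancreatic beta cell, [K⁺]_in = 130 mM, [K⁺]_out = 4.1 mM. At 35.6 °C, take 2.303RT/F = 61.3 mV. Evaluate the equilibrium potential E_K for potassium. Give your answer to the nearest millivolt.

-92 mV

E = (61.3/z) · log₁₀([K⁺]_out/[K⁺]_in) with z = +1.
= (61.3/1) · log₁₀(4.1/130) = 61.30 · log₁₀(0.03154)
= 61.30 · (-1.5012) = -92.02 mV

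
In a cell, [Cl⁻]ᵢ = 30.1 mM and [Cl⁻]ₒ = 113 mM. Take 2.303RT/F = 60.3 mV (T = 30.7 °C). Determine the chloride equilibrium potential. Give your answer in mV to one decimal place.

E = (60.3/z) · log₁₀([Cl⁻]_out/[Cl⁻]_in) with z = -1.
For an anion, dividing by z = -1 reverses the sign.
= (60.3/-1) · log₁₀(113/30.1) = -60.30 · log₁₀(3.754)
= -60.30 · (0.5745) = -34.64 mV

-34.6 mV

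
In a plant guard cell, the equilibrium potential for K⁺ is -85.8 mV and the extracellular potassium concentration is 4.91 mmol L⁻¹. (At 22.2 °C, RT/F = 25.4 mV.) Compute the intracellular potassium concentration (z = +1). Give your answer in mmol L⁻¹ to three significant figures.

Nernst: E = (25.4/1) · ln([out]/[in]), so ln([out]/[in]) = -85.8 × 1 / 25.4 = -3.3780.
[out]/[in] = e^(-3.3780) = 0.03412.
[in] = 4.91 / 0.03412 = 143.9 mmol L⁻¹.

144 mmol L⁻¹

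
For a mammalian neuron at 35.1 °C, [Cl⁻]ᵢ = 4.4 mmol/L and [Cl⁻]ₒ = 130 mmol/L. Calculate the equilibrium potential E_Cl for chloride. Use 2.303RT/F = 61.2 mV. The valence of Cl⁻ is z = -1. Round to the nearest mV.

-90 mV

E = (61.2/z) · log₁₀([Cl⁻]_out/[Cl⁻]_in) with z = -1.
For an anion, dividing by z = -1 reverses the sign.
= (61.2/-1) · log₁₀(130/4.4) = -61.20 · log₁₀(29.55)
= -61.20 · (1.4705) = -89.99 mV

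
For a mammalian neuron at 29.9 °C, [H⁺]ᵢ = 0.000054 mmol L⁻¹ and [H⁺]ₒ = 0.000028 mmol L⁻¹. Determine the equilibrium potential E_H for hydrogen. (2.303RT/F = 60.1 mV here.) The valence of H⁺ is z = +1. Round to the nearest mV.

-17 mV

E = (60.1/z) · log₁₀([H⁺]_out/[H⁺]_in) with z = +1.
= (60.1/1) · log₁₀(0.000028/0.000054) = 60.10 · log₁₀(0.5185)
= 60.10 · (-0.2852) = -17.14 mV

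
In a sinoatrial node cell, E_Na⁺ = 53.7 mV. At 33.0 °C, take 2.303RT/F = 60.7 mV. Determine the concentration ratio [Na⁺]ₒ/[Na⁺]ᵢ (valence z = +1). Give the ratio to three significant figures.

7.67

log₁₀([out]/[in]) = E·z/(60.7) = 53.7 × 1 / 60.7 = 0.8847
[out]/[in] = 10^(0.8847) = 7.668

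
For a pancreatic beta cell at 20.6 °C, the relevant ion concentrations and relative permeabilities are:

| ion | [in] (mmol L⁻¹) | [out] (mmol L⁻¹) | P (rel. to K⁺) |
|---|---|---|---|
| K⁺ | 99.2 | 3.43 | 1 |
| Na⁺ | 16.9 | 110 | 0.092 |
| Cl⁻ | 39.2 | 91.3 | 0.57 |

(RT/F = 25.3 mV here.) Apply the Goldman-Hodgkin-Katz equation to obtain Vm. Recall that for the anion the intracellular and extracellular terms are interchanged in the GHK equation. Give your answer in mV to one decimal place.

Vm = 25.3 · ln[(Σ P·[cation]ₒ + Σ P·[anion]ᵢ) / (Σ P·[cation]ᵢ + Σ P·[anion]ₒ)]
Numerator = 1×3.43 + 0.092×110 + 0.57×39.2 = 35.89
Denominator = 1×99.2 + 0.092×16.9 + 0.57×91.3 = 152.8
Vm = 25.3 · ln(0.23491) = 25.3 × (-1.4485) = -36.65 mV

-36.6 mV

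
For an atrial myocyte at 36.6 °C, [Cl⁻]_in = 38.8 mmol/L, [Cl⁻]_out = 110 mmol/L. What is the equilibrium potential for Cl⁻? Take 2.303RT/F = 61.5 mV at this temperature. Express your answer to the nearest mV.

E = (61.5/z) · log₁₀([Cl⁻]_out/[Cl⁻]_in) with z = -1.
For an anion, dividing by z = -1 reverses the sign.
= (61.5/-1) · log₁₀(110/38.8) = -61.50 · log₁₀(2.835)
= -61.50 · (0.4526) = -27.83 mV

-28 mV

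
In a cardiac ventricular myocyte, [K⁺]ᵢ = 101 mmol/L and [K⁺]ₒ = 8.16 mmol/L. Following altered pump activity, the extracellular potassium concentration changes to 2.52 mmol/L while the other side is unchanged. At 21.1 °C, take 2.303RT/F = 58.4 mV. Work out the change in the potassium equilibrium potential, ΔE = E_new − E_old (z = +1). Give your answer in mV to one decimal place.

E_old = (58.4/1)·log₁₀(8.16/101) = -63.81 mV
E_new = (58.4/1)·log₁₀(2.52/101) = -93.61 mV
ΔE = -93.61 − (-63.81) = -29.80 mV

-29.8 mV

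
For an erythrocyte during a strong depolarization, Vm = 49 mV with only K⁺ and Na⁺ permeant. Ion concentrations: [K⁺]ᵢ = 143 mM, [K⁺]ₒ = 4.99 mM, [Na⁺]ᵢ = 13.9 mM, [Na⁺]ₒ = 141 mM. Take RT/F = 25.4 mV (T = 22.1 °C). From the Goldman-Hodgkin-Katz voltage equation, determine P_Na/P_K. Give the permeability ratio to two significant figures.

Let α = P_Na/P_K. GHK: Vm = 25.4·ln[(Kₒ + α·Naₒ)/(Kᵢ + α·Naᵢ)].
e^(Vm/25.4) = e^(49.0/25.4) = 6.8835
So 6.8835·(Kᵢ + α·Naᵢ) = Kₒ + α·Naₒ → α = (6.8835·143.0 − 4.99) / (141.0 − 6.8835·13.9)
α = (984.3 − 4.99) / (141.0 − 95.68) = 979.4/45.32 = 21.61

22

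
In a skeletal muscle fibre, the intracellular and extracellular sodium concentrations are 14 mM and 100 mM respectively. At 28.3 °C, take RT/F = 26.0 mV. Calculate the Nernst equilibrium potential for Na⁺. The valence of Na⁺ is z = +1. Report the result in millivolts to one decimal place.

E = (26.0/z) · ln([Na⁺]_out/[Na⁺]_in) with z = +1.
= (26.0/1) · ln(100/14) = 26.00 · ln(7.143)
= 26.00 · (1.9661) = 51.12 mV

51.1 mV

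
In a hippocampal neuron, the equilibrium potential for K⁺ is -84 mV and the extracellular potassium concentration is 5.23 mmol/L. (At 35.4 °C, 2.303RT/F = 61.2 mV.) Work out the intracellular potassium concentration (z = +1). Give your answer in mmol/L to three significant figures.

123 mmol/L

Nernst: E = (61.2/1) · log₁₀([out]/[in]), so log₁₀([out]/[in]) = -84.0 × 1 / 61.2 = -1.3725.
[out]/[in] = 10^(-1.3725) = 0.04241.
[in] = 5.23 / 0.04241 = 123.3 mmol/L.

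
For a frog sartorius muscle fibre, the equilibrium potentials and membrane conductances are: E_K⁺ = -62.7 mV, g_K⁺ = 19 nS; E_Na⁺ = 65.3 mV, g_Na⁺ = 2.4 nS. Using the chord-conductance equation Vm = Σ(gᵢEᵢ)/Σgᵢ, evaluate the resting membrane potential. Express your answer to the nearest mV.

Σ gᵢEᵢ = 19·(-62.7) + 2.4·(65.3) = -1034.58
Σ gᵢ = 19 + 2.4 = 21.4
Vm = -1034.58 / 21.4 = -48.34 mV

-48 mV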